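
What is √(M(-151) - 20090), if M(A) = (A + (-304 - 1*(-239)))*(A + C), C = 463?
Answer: I*√87482 ≈ 295.77*I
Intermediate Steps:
M(A) = (-65 + A)*(463 + A) (M(A) = (A + (-304 - 1*(-239)))*(A + 463) = (A + (-304 + 239))*(463 + A) = (A - 65)*(463 + A) = (-65 + A)*(463 + A))
√(M(-151) - 20090) = √((-30095 + (-151)² + 398*(-151)) - 20090) = √((-30095 + 22801 - 60098) - 20090) = √(-67392 - 20090) = √(-87482) = I*√87482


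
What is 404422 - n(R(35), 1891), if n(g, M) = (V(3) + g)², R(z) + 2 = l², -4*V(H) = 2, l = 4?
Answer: 1616959/4 ≈ 4.0424e+5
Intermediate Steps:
V(H) = -½ (V(H) = -¼*2 = -½)
R(z) = 14 (R(z) = -2 + 4² = -2 + 16 = 14)
n(g, M) = (-½ + g)²
404422 - n(R(35), 1891) = 404422 - (-1 + 2*14)²/4 = 404422 - (-1 + 28)²/4 = 404422 - 27²/4 = 404422 - 729/4 = 1616959/4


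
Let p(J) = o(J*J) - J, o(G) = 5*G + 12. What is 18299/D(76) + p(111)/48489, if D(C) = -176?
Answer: -292158385/2844688 ≈ -102.70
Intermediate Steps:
o(G) = 12 + 5*G
p(J) = 12 - J + 5*J² (p(J) = (12 + 5*(J*J)) - J = (12 + 5*J²) - J = 12 - J + 5*J²)
18299/D(76) + p(111)/48489 = 18299/(-176) + (12 - 1*111 + 5*111²)/48489 = 18299*(-1/176) + (12 - 111 + 5*12321)*(1/48489) = -18299/176 + (12 - 111 + 61605)*(1/48489) = -18299/176 + 61506*(1/48489) = -18299/176 + 20502/16163 = -292158385/2844688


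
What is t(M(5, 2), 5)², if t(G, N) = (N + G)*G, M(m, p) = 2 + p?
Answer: 1296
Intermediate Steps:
t(G, N) = G*(G + N) (t(G, N) = (G + N)*G = G*(G + N))
t(M(5, 2), 5)² = ((2 + 2)*((2 + 2) + 5))² = (4*(4 + 5))² = (4*9)² = 36² = 1296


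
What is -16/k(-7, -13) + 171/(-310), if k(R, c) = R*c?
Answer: -20521/28210 ≈ -0.72744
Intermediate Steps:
-16/k(-7, -13) + 171/(-310) = -16/((-7*(-13))) + 171/(-310) = -16/91 + 171*(-1/310) = -16*1/91 - 171/310 = -16/91 - 171/310 = -20521/28210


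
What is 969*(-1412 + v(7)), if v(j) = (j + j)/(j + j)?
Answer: -1367259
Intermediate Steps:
v(j) = 1 (v(j) = (2*j)/((2*j)) = (2*j)*(1/(2*j)) = 1)
969*(-1412 + v(7)) = 969*(-1412 + 1) = 969*(-1411) = -1367259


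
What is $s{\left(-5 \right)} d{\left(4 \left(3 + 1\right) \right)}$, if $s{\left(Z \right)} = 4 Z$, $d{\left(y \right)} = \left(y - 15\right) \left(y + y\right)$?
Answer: $-640$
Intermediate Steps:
$d{\left(y \right)} = 2 y \left(-15 + y\right)$ ($d{\left(y \right)} = \left(-15 + y\right) 2 y = 2 y \left(-15 + y\right)$)
$s{\left(-5 \right)} d{\left(4 \left(3 + 1\right) \right)} = 4 \left(-5\right) 2 \cdot 4 \left(3 + 1\right) \left(-15 + 4 \left(3 + 1\right)\right) = - 20 \cdot 2 \cdot 4 \cdot 4 \left(-15 + 4 \cdot 4\right) = - 20 \cdot 2 \cdot 16 \left(-15 + 16\right) = - 20 \cdot 2 \cdot 16 \cdot 1 = \left(-20\right) 32 = -640$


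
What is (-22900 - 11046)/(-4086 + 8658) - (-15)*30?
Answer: 1011727/2286 ≈ 442.58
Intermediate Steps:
(-22900 - 11046)/(-4086 + 8658) - (-15)*30 = -33946/4572 - 1*(-450) = -33946*1/4572 + 450 = -16973/2286 + 450 = 1011727/2286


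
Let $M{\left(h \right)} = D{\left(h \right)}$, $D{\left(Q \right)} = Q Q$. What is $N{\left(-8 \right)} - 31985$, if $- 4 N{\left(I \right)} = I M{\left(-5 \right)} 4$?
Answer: $-31785$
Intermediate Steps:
$D{\left(Q \right)} = Q^{2}$
$M{\left(h \right)} = h^{2}$
$N{\left(I \right)} = - 25 I$ ($N{\left(I \right)} = - \frac{I \left(-5\right)^{2} \cdot 4}{4} = - \frac{I 25 \cdot 4}{4} = - \frac{25 I 4}{4} = - \frac{100 I}{4} = - 25 I$)
$N{\left(-8 \right)} - 31985 = \left(-25\right) \left(-8\right) - 31985 = 200 - 31985 = -31785$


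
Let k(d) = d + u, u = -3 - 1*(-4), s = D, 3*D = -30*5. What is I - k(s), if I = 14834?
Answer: 14883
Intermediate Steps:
D = -50 (D = (-30*5)/3 = (-10*15)/3 = (1/3)*(-150) = -50)
s = -50
u = 1 (u = -3 + 4 = 1)
k(d) = 1 + d (k(d) = d + 1 = 1 + d)
I - k(s) = 14834 - (1 - 50) = 14834 - 1*(-49) = 14834 + 49 = 14883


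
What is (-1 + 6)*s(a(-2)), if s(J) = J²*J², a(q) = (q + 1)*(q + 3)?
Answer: 5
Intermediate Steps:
a(q) = (1 + q)*(3 + q)
s(J) = J⁴
(-1 + 6)*s(a(-2)) = (-1 + 6)*(3 + (-2)² + 4*(-2))⁴ = 5*(3 + 4 - 8)⁴ = 5*(-1)⁴ = 5*1 = 5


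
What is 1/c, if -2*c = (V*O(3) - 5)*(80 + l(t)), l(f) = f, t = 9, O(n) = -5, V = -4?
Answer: -2/1335 ≈ -0.0014981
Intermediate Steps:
c = -1335/2 (c = -(-4*(-5) - 5)*(80 + 9)/2 = -(20 - 5)*89/2 = -15*89/2 = -1/2*1335 = -1335/2 ≈ -667.50)
1/c = 1/(-1335/2) = -2/1335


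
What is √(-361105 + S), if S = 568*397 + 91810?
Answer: I*√43799 ≈ 209.28*I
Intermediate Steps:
S = 317306 (S = 225496 + 91810 = 317306)
√(-361105 + S) = √(-361105 + 317306) = √(-43799) = I*√43799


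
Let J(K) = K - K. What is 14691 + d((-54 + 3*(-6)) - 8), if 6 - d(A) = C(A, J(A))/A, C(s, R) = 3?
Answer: 1175763/80 ≈ 14697.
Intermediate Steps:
J(K) = 0
d(A) = 6 - 3/A
14691 + d((-54 + 3*(-6)) - 8) = 14691 + (6 - 3/((-54 + 3*(-6)) - 8)) = 14691 + (6 - 3/((-54 - 18) - 8)) = 14691 + (6 - 3/(-72 - 8)) = 14691 + (6 - 3/(-80)) = 14691 + (6 - 3*(-1/80)) = 14691 + (6 + 3/80) = 14691 + 483/80 = 1175763/80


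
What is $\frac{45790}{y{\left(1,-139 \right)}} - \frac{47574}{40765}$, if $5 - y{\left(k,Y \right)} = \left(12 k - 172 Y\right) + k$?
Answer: $- \frac{1502204567}{487467870} \approx -3.0816$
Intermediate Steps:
$y{\left(k,Y \right)} = 5 - 13 k + 172 Y$ ($y{\left(k,Y \right)} = 5 - \left(\left(12 k - 172 Y\right) + k\right) = 5 - \left(\left(- 172 Y + 12 k\right) + k\right) = 5 - \left(- 172 Y + 13 k\right) = 5 + \left(- 13 k + 172 Y\right) = 5 - 13 k + 172 Y$)
$\frac{45790}{y{\left(1,-139 \right)}} - \frac{47574}{40765} = \frac{45790}{5 - 13 + 172 \left(-139\right)} - \frac{47574}{40765} = \frac{45790}{5 - 13 - 23908} - \frac{47574}{40765} = \frac{45790}{-23916} - \frac{47574}{40765} = 45790 \left(- \frac{1}{23916}\right) - \frac{47574}{40765} = - \frac{22895}{11958} - \frac{47574}{40765} = - \frac{1502204567}{487467870}$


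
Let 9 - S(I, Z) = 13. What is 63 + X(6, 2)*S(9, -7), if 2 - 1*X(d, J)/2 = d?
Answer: 95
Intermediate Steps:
X(d, J) = 4 - 2*d
S(I, Z) = -4 (S(I, Z) = 9 - 1*13 = 9 - 13 = -4)
63 + X(6, 2)*S(9, -7) = 63 + (4 - 2*6)*(-4) = 63 + (4 - 12)*(-4) = 63 - 8*(-4) = 63 + 32 = 95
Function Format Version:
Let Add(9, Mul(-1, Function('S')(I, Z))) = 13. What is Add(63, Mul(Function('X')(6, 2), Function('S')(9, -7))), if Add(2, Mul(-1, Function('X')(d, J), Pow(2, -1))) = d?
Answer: 95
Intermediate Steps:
Function('X')(d, J) = Add(4, Mul(-2, d))
Function('S')(I, Z) = -4 (Function('S')(I, Z) = Add(9, Mul(-1, 13)) = Add(9, -13) = -4)
Add(63, Mul(Function('X')(6, 2), Function('S')(9, -7))) = Add(63, Mul(Add(4, Mul(-2, 6)), -4)) = Add(63, Mul(Add(4, -12), -4)) = Add(63, Mul(-8, -4)) = Add(63, 32) = 95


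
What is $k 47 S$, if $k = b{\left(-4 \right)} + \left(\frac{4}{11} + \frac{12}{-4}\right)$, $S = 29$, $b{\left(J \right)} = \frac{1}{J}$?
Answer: $- \frac{173101}{44} \approx -3934.1$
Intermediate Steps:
$k = - \frac{127}{44}$ ($k = \frac{1}{-4} + \left(\frac{4}{11} + \frac{12}{-4}\right) = - \frac{1}{4} + \left(4 \cdot \frac{1}{11} + 12 \left(- \frac{1}{4}\right)\right) = - \frac{1}{4} + \left(\frac{4}{11} - 3\right) = - \frac{1}{4} - \frac{29}{11} = - \frac{127}{44} \approx -2.8864$)
$k 47 S = \left(- \frac{127}{44}\right) 47 \cdot 29 = \left(- \frac{5969}{44}\right) 29 = - \frac{173101}{44}$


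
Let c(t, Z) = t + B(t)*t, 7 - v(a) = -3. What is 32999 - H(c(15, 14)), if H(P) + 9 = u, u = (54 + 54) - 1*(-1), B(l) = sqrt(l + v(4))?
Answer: 32899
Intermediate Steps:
v(a) = 10 (v(a) = 7 - 1*(-3) = 7 + 3 = 10)
B(l) = sqrt(10 + l) (B(l) = sqrt(l + 10) = sqrt(10 + l))
c(t, Z) = t + t*sqrt(10 + t) (c(t, Z) = t + sqrt(10 + t)*t = t + t*sqrt(10 + t))
u = 109 (u = 108 + 1 = 109)
H(P) = 100 (H(P) = -9 + 109 = 100)
32999 - H(c(15, 14)) = 32999 - 1*100 = 32999 - 100 = 32899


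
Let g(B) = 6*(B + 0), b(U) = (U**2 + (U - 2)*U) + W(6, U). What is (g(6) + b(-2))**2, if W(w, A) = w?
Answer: 2916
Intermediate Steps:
b(U) = 6 + U**2 + U*(-2 + U) (b(U) = (U**2 + (U - 2)*U) + 6 = (U**2 + (-2 + U)*U) + 6 = (U**2 + U*(-2 + U)) + 6 = 6 + U**2 + U*(-2 + U))
g(B) = 6*B
(g(6) + b(-2))**2 = (6*6 + (6 - 2*(-2) + 2*(-2)**2))**2 = (36 + (6 + 4 + 2*4))**2 = (36 + (6 + 4 + 8))**2 = (36 + 18)**2 = 54**2 = 2916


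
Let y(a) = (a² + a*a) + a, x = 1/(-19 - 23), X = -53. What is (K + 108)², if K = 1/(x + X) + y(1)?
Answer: 61085594025/4959529 ≈ 12317.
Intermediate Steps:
x = -1/42 (x = 1/(-42) = -1/42 ≈ -0.023810)
y(a) = a + 2*a² (y(a) = (a² + a²) + a = 2*a² + a = a + 2*a²)
K = 6639/2227 (K = 1/(-1/42 - 53) + 1*(1 + 2*1) = 1/(-2227/42) + 1*(1 + 2) = -42/2227 + 1*3 = -42/2227 + 3 = 6639/2227 ≈ 2.9811)
(K + 108)² = (6639/2227 + 108)² = (247155/2227)² = 61085594025/4959529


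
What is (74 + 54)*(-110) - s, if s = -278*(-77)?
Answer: -35486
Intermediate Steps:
s = 21406
(74 + 54)*(-110) - s = (74 + 54)*(-110) - 1*21406 = 128*(-110) - 21406 = -14080 - 21406 = -35486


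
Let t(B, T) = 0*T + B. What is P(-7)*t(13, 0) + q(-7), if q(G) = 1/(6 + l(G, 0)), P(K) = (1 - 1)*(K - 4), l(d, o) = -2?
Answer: ¼ ≈ 0.25000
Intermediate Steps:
t(B, T) = B (t(B, T) = 0 + B = B)
P(K) = 0 (P(K) = 0*(-4 + K) = 0)
q(G) = ¼ (q(G) = 1/(6 - 2) = 1/4 = ¼)
P(-7)*t(13, 0) + q(-7) = 0*13 + ¼ = 0 + ¼ = ¼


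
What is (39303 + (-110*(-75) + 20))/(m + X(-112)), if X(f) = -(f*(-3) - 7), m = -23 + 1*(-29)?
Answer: -47573/381 ≈ -124.86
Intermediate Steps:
m = -52 (m = -23 - 29 = -52)
X(f) = 7 + 3*f (X(f) = -(-3*f - 7) = -(-7 - 3*f) = 7 + 3*f)
(39303 + (-110*(-75) + 20))/(m + X(-112)) = (39303 + (-110*(-75) + 20))/(-52 + (7 + 3*(-112))) = (39303 + (8250 + 20))/(-52 + (7 - 336)) = (39303 + 8270)/(-52 - 329) = 47573/(-381) = 47573*(-1/381) = -47573/381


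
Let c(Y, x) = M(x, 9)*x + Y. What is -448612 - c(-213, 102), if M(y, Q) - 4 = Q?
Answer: -449725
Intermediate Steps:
M(y, Q) = 4 + Q
c(Y, x) = Y + 13*x (c(Y, x) = (4 + 9)*x + Y = 13*x + Y = Y + 13*x)
-448612 - c(-213, 102) = -448612 - (-213 + 13*102) = -448612 - (-213 + 1326) = -448612 - 1*1113 = -448612 - 1113 = -449725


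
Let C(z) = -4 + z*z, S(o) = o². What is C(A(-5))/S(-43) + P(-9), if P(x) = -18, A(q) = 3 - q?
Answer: -33222/1849 ≈ -17.968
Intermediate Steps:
C(z) = -4 + z²
C(A(-5))/S(-43) + P(-9) = (-4 + (3 - 1*(-5))²)/((-43)²) - 18 = (-4 + (3 + 5)²)/1849 - 18 = (-4 + 8²)*(1/1849) - 18 = (-4 + 64)*(1/1849) - 18 = 60*(1/1849) - 18 = 60/1849 - 18 = -33222/1849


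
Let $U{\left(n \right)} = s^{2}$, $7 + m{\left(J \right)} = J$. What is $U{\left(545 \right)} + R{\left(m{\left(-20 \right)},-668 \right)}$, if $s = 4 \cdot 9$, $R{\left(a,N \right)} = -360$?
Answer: $936$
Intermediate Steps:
$m{\left(J \right)} = -7 + J$
$s = 36$
$U{\left(n \right)} = 1296$ ($U{\left(n \right)} = 36^{2} = 1296$)
$U{\left(545 \right)} + R{\left(m{\left(-20 \right)},-668 \right)} = 1296 - 360 = 936$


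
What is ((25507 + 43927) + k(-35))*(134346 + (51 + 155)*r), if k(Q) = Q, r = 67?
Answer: 10281323052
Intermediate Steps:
((25507 + 43927) + k(-35))*(134346 + (51 + 155)*r) = ((25507 + 43927) - 35)*(134346 + (51 + 155)*67) = (69434 - 35)*(134346 + 206*67) = 69399*(134346 + 13802) = 69399*148148 = 10281323052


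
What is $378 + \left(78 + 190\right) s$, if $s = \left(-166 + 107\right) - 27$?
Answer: $-22670$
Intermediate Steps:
$s = -86$ ($s = -59 - 27 = -86$)
$378 + \left(78 + 190\right) s = 378 + \left(78 + 190\right) \left(-86\right) = 378 + 268 \left(-86\right) = 378 - 23048 = -22670$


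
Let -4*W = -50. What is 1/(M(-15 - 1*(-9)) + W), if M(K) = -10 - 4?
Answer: -⅔ ≈ -0.66667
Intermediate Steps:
W = 25/2 (W = -¼*(-50) = 25/2 ≈ 12.500)
M(K) = -14
1/(M(-15 - 1*(-9)) + W) = 1/(-14 + 25/2) = 1/(-3/2) = -⅔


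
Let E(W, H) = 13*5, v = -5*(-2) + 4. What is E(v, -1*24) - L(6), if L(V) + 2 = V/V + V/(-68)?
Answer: 2247/34 ≈ 66.088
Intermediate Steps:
L(V) = -1 - V/68 (L(V) = -2 + (V/V + V/(-68)) = -2 + (1 + V*(-1/68)) = -2 + (1 - V/68) = -1 - V/68)
v = 14 (v = 10 + 4 = 14)
E(W, H) = 65
E(v, -1*24) - L(6) = 65 - (-1 - 1/68*6) = 65 - (-1 - 3/34) = 65 - 1*(-37/34) = 65 + 37/34 = 2247/34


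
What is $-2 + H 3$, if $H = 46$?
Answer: $136$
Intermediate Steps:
$-2 + H 3 = -2 + 46 \cdot 3 = -2 + 138 = 136$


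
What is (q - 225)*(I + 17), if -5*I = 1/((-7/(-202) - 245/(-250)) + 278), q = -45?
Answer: -1616786865/352256 ≈ -4589.8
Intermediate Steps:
I = -505/704512 (I = -1/(5*((-7/(-202) - 245/(-250)) + 278)) = -1/(5*((-7*(-1/202) - 245*(-1/250)) + 278)) = -1/(5*((7/202 + 49/50) + 278)) = -1/(5*(2562/2525 + 278)) = -1/(5*704512/2525) = -⅕*2525/704512 = -505/704512 ≈ -0.00071681)
(q - 225)*(I + 17) = (-45 - 225)*(-505/704512 + 17) = -270*11976199/704512 = -1616786865/352256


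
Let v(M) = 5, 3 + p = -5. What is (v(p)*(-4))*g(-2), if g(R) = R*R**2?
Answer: 160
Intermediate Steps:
p = -8 (p = -3 - 5 = -8)
g(R) = R**3
(v(p)*(-4))*g(-2) = (5*(-4))*(-2)**3 = -20*(-8) = 160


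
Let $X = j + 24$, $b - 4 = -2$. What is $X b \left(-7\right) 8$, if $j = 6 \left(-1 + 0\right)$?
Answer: $-2016$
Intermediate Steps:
$b = 2$ ($b = 4 - 2 = 2$)
$j = -6$ ($j = 6 \left(-1\right) = -6$)
$X = 18$ ($X = -6 + 24 = 18$)
$X b \left(-7\right) 8 = 18 \cdot 2 \left(-7\right) 8 = 18 \left(\left(-14\right) 8\right) = 18 \left(-112\right) = -2016$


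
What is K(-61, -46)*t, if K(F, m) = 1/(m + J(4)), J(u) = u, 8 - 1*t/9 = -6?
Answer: -3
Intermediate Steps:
t = 126 (t = 72 - 9*(-6) = 72 + 54 = 126)
K(F, m) = 1/(4 + m) (K(F, m) = 1/(m + 4) = 1/(4 + m))
K(-61, -46)*t = 126/(4 - 46) = 126/(-42) = -1/42*126 = -3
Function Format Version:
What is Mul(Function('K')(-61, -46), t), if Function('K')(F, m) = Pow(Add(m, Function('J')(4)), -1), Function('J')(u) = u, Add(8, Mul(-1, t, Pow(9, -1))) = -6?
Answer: -3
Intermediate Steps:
t = 126 (t = Add(72, Mul(-9, -6)) = Add(72, 54) = 126)
Function('K')(F, m) = Pow(Add(4, m), -1) (Function('K')(F, m) = Pow(Add(m, 4), -1) = Pow(Add(4, m), -1))
Mul(Function('K')(-61, -46), t) = Mul(Pow(Add(4, -46), -1), 126) = Mul(Pow(-42, -1), 126) = Mul(Rational(-1, 42), 126) = -3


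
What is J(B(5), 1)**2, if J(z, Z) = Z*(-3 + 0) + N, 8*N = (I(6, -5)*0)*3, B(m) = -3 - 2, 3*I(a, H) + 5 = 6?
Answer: 9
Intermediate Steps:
I(a, H) = 1/3 (I(a, H) = -5/3 + (1/3)*6 = -5/3 + 2 = 1/3)
B(m) = -5
N = 0 (N = (((1/3)*0)*3)/8 = (0*3)/8 = (1/8)*0 = 0)
J(z, Z) = -3*Z (J(z, Z) = Z*(-3 + 0) + 0 = Z*(-3) + 0 = -3*Z + 0 = -3*Z)
J(B(5), 1)**2 = (-3*1)**2 = (-3)**2 = 9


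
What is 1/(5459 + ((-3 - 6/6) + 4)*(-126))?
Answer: 1/5459 ≈ 0.00018318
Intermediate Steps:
1/(5459 + ((-3 - 6/6) + 4)*(-126)) = 1/(5459 + ((-3 - 6*1/6) + 4)*(-126)) = 1/(5459 + ((-3 - 1) + 4)*(-126)) = 1/(5459 + (-4 + 4)*(-126)) = 1/(5459 + 0*(-126)) = 1/(5459 + 0) = 1/5459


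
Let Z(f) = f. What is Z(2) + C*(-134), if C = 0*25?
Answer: 2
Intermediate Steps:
C = 0
Z(2) + C*(-134) = 2 + 0*(-134) = 2 + 0 = 2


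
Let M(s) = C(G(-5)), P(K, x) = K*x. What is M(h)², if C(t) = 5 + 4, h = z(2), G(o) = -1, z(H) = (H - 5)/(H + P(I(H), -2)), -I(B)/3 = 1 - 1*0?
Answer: 81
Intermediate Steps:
I(B) = -3 (I(B) = -3*(1 - 1*0) = -3*(1 + 0) = -3*1 = -3)
z(H) = (-5 + H)/(6 + H) (z(H) = (H - 5)/(H - 3*(-2)) = (-5 + H)/(H + 6) = (-5 + H)/(6 + H))
h = -3/8 (h = (-5 + 2)/(6 + 2) = -3/8 ≈ -0.37500)
C(t) = 9
M(s) = 9
M(h)² = 9² = 81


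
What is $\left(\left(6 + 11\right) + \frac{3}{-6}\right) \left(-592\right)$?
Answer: $-9768$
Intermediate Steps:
$\left(\left(6 + 11\right) + \frac{3}{-6}\right) \left(-592\right) = \left(17 + 3 \left(- \frac{1}{6}\right)\right) \left(-592\right) = \left(17 - \frac{1}{2}\right) \left(-592\right) = \frac{33}{2} \left(-592\right) = -9768$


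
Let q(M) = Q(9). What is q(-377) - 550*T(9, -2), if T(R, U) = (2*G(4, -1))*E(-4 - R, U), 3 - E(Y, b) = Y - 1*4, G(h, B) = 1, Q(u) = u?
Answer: -21991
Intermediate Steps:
q(M) = 9
E(Y, b) = 7 - Y (E(Y, b) = 3 - (Y - 1*4) = 3 - (Y - 4) = 3 - (-4 + Y) = 3 + (4 - Y) = 7 - Y)
T(R, U) = 22 + 2*R (T(R, U) = (2*1)*(7 - (-4 - R)) = 2*(7 + (4 + R)) = 2*(11 + R) = 22 + 2*R)
q(-377) - 550*T(9, -2) = 9 - 550*(22 + 2*9) = 9 - 550*(22 + 18) = 9 - 550*40 = 9 - 1*22000 = 9 - 22000 = -21991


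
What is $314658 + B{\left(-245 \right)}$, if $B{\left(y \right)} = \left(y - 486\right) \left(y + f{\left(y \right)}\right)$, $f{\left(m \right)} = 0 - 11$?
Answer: $501794$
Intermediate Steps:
$f{\left(m \right)} = -11$
$B{\left(y \right)} = \left(-486 + y\right) \left(-11 + y\right)$ ($B{\left(y \right)} = \left(y - 486\right) \left(y - 11\right) = \left(-486 + y\right) \left(-11 + y\right)$)
$314658 + B{\left(-245 \right)} = 314658 + \left(5346 + \left(-245\right)^{2} - -121765\right) = 314658 + \left(5346 + 60025 + 121765\right) = 314658 + 187136 = 501794$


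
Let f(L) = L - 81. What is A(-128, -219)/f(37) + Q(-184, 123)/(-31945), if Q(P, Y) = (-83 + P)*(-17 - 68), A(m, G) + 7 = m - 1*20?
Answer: 790579/281116 ≈ 2.8123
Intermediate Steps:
f(L) = -81 + L
A(m, G) = -27 + m (A(m, G) = -7 + (m - 1*20) = -7 + (m - 20) = -7 + (-20 + m) = -27 + m)
Q(P, Y) = 7055 - 85*P (Q(P, Y) = (-83 + P)*(-85) = 7055 - 85*P)
A(-128, -219)/f(37) + Q(-184, 123)/(-31945) = (-27 - 128)/(-81 + 37) + (7055 - 85*(-184))/(-31945) = -155/(-44) + (7055 + 15640)*(-1/31945) = -155*(-1/44) + 22695*(-1/31945) = 155/44 - 4539/6389 = 790579/281116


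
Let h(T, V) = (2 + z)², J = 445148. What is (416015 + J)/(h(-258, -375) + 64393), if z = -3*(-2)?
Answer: 861163/64457 ≈ 13.360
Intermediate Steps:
z = 6
h(T, V) = 64 (h(T, V) = (2 + 6)² = 8² = 64)
(416015 + J)/(h(-258, -375) + 64393) = (416015 + 445148)/(64 + 64393) = 861163/64457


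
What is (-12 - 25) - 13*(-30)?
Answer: 353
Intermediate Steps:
(-12 - 25) - 13*(-30) = -37 + 390 = 353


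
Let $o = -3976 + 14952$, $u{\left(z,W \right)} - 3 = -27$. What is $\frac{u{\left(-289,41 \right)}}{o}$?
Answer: $- \frac{3}{1372} \approx -0.0021866$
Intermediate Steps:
$u{\left(z,W \right)} = -24$ ($u{\left(z,W \right)} = 3 - 27 = -24$)
$o = 10976$
$\frac{u{\left(-289,41 \right)}}{o} = - \frac{24}{10976} = \left(-24\right) \frac{1}{10976} = - \frac{3}{1372}$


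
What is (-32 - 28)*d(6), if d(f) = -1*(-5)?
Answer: -300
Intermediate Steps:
d(f) = 5
(-32 - 28)*d(6) = (-32 - 28)*5 = -60*5 = -300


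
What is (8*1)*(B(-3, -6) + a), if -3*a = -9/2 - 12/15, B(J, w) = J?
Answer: -148/15 ≈ -9.8667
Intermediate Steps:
a = 53/30 (a = -(-9/2 - 12/15)/3 = -(-9*½ - 12*1/15)/3 = -(-9/2 - ⅘)/3 = -⅓*(-53/10) = 53/30 ≈ 1.7667)
(8*1)*(B(-3, -6) + a) = (8*1)*(-3 + 53/30) = 8*(-37/30) = -148/15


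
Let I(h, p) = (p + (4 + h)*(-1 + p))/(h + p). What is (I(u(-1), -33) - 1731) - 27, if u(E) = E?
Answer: -59637/34 ≈ -1754.0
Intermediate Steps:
I(h, p) = (p + (-1 + p)*(4 + h))/(h + p)
(I(u(-1), -33) - 1731) - 27 = ((-4 - 1*(-1) + 5*(-33) - 1*(-33))/(-1 - 33) - 1731) - 27 = ((-4 + 1 - 165 + 33)/(-34) - 1731) - 27 = (-1/34*(-135) - 1731) - 27 = (135/34 - 1731) - 27 = -58719/34 - 27 = -59637/34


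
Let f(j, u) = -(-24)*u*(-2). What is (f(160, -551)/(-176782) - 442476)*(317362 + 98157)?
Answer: -16251325938047460/88391 ≈ -1.8386e+11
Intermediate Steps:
f(j, u) = -48*u (f(j, u) = (24*u)*(-2) = -48*u)
(f(160, -551)/(-176782) - 442476)*(317362 + 98157) = (-48*(-551)/(-176782) - 442476)*(317362 + 98157) = (26448*(-1/176782) - 442476)*415519 = (-13224/88391 - 442476)*415519 = -39110909340/88391*415519 = -16251325938047460/88391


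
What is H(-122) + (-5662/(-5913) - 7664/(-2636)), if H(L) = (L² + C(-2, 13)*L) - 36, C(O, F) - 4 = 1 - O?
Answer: 54545018564/3896667 ≈ 13998.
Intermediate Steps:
C(O, F) = 5 - O (C(O, F) = 4 + (1 - O) = 5 - O)
H(L) = -36 + L² + 7*L (H(L) = (L² + (5 - 1*(-2))*L) - 36 = (L² + (5 + 2)*L) - 36 = (L² + 7*L) - 36 = -36 + L² + 7*L)
H(-122) + (-5662/(-5913) - 7664/(-2636)) = (-36 + (-122)² + 7*(-122)) + (-5662/(-5913) - 7664/(-2636)) = (-36 + 14884 - 854) + (-5662*(-1/5913) - 7664*(-1/2636)) = 13994 + (5662/5913 + 1916/659) = 13994 + 15060566/3896667 = 54545018564/3896667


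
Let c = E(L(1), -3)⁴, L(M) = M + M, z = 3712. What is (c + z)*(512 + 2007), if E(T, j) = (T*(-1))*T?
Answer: 9995392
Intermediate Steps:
L(M) = 2*M
E(T, j) = -T² (E(T, j) = (-T)*T = -T²)
c = 256 (c = (-(2*1)²)⁴ = (-1*2²)⁴ = (-1*4)⁴ = (-4)⁴ = 256)
(c + z)*(512 + 2007) = (256 + 3712)*(512 + 2007) = 3968*2519 = 9995392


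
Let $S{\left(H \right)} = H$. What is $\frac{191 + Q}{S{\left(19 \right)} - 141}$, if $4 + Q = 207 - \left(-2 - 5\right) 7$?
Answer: $- \frac{443}{122} \approx -3.6311$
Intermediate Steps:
$Q = 252$ ($Q = -4 + \left(207 - \left(-2 - 5\right) 7\right) = -4 + \left(207 - \left(-7\right) 7\right) = -4 + \left(207 - -49\right) = -4 + \left(207 + 49\right) = -4 + 256 = 252$)
$\frac{191 + Q}{S{\left(19 \right)} - 141} = \frac{191 + 252}{19 - 141} = \frac{1}{-122} \cdot 443 = \left(- \frac{1}{122}\right) 443 = - \frac{443}{122}$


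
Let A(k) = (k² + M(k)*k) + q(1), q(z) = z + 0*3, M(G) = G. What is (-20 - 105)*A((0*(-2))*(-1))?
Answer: -125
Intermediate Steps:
q(z) = z (q(z) = z + 0 = z)
A(k) = 1 + 2*k² (A(k) = (k² + k*k) + 1 = (k² + k²) + 1 = 2*k² + 1 = 1 + 2*k²)
(-20 - 105)*A((0*(-2))*(-1)) = (-20 - 105)*(1 + 2*((0*(-2))*(-1))²) = -125*(1 + 2*(0*(-1))²) = -125*(1 + 2*0²) = -125*(1 + 2*0) = -125*(1 + 0) = -125*1 = -125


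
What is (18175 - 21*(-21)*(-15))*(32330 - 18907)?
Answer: 155169880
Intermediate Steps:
(18175 - 21*(-21)*(-15))*(32330 - 18907) = (18175 + 441*(-15))*13423 = (18175 - 6615)*13423 = 11560*13423 = 155169880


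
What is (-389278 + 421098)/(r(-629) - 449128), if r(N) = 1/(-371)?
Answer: -11805220/166626489 ≈ -0.070848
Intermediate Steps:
r(N) = -1/371
(-389278 + 421098)/(r(-629) - 449128) = (-389278 + 421098)/(-1/371 - 449128) = 31820/(-166626489/371) = 31820*(-371/166626489) = -11805220/166626489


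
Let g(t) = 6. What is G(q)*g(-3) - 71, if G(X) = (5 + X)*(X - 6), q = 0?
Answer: -251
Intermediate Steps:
G(X) = (-6 + X)*(5 + X) (G(X) = (5 + X)*(-6 + X) = (-6 + X)*(5 + X))
G(q)*g(-3) - 71 = (-30 + 0**2 - 1*0)*6 - 71 = (-30 + 0 + 0)*6 - 71 = -30*6 - 71 = -180 - 71 = -251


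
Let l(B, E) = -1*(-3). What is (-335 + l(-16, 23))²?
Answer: 110224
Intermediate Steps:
l(B, E) = 3
(-335 + l(-16, 23))² = (-335 + 3)² = (-332)² = 110224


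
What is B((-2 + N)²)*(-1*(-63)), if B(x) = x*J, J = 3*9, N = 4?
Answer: 6804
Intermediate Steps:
J = 27
B(x) = 27*x (B(x) = x*27 = 27*x)
B((-2 + N)²)*(-1*(-63)) = (27*(-2 + 4)²)*(-1*(-63)) = (27*2²)*63 = (27*4)*63 = 108*63 = 6804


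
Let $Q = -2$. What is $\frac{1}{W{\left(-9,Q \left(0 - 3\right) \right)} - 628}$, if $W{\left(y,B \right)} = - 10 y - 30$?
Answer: $- \frac{1}{568} \approx -0.0017606$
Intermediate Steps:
$W{\left(y,B \right)} = -30 - 10 y$
$\frac{1}{W{\left(-9,Q \left(0 - 3\right) \right)} - 628} = \frac{1}{\left(-30 - -90\right) - 628} = \frac{1}{\left(-30 + 90\right) - 628} = \frac{1}{60 - 628} = \frac{1}{-568} = - \frac{1}{568}$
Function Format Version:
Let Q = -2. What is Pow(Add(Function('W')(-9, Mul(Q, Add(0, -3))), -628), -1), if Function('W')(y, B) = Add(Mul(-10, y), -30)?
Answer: Rational(-1, 568) ≈ -0.0017606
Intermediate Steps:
Function('W')(y, B) = Add(-30, Mul(-10, y))
Pow(Add(Function('W')(-9, Mul(Q, Add(0, -3))), -628), -1) = Pow(Add(Add(-30, Mul(-10, -9)), -628), -1) = Pow(Add(Add(-30, 90), -628), -1) = Pow(Add(60, -628), -1) = Pow(-568, -1) = Rational(-1, 568)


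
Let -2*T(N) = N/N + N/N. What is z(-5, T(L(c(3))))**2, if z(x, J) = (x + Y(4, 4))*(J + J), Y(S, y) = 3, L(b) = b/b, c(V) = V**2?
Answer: 16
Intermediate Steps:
L(b) = 1
T(N) = -1 (T(N) = -(N/N + N/N)/2 = -(1 + 1)/2 = -1/2*2 = -1)
z(x, J) = 2*J*(3 + x) (z(x, J) = (x + 3)*(J + J) = (3 + x)*(2*J) = 2*J*(3 + x))
z(-5, T(L(c(3))))**2 = (2*(-1)*(3 - 5))**2 = (2*(-1)*(-2))**2 = 4**2 = 16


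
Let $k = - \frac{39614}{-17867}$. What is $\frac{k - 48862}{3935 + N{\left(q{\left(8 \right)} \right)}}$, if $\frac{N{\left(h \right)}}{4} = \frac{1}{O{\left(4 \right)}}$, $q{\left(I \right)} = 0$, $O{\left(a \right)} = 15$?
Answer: $- \frac{13094666100}{1054671143} \approx -12.416$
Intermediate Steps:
$k = \frac{39614}{17867}$ ($k = \left(-39614\right) \left(- \frac{1}{17867}\right) = \frac{39614}{17867} \approx 2.2172$)
$N{\left(h \right)} = \frac{4}{15}$
$\frac{k - 48862}{3935 + N{\left(q{\left(8 \right)} \right)}} = \frac{\frac{39614}{17867} - 48862}{3935 + \frac{4}{15}} = - \frac{872977740}{17867 \cdot \frac{59029}{15}} = \left(- \frac{872977740}{17867}\right) \frac{15}{59029} = - \frac{13094666100}{1054671143}$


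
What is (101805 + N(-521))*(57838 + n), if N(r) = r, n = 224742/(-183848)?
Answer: 19231617607723/3283 ≈ 5.8579e+9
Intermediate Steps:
n = -16053/13132 (n = 224742*(-1/183848) = -16053/13132 ≈ -1.2224)
(101805 + N(-521))*(57838 + n) = (101805 - 521)*(57838 - 16053/13132) = 101284*(759512563/13132) = 19231617607723/3283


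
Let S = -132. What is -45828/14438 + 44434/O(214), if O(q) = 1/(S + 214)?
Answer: 26303038858/7219 ≈ 3.6436e+6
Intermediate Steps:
O(q) = 1/82 (O(q) = 1/(-132 + 214) = 1/82)
-45828/14438 + 44434/O(214) = -45828/14438 + 44434/(1/82) = -45828*1/14438 + 44434*82 = -22914/7219 + 3643588 = 26303038858/7219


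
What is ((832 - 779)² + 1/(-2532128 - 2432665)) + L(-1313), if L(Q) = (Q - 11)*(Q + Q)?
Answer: 17275657560968/4964793 ≈ 3.4796e+6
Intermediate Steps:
L(Q) = 2*Q*(-11 + Q) (L(Q) = (-11 + Q)*(2*Q) = 2*Q*(-11 + Q))
((832 - 779)² + 1/(-2532128 - 2432665)) + L(-1313) = ((832 - 779)² + 1/(-2532128 - 2432665)) + 2*(-1313)*(-11 - 1313) = (53² + 1/(-4964793)) + 2*(-1313)*(-1324) = (2809 - 1/4964793) + 3476824 = 13946103536/4964793 + 3476824 = 17275657560968/4964793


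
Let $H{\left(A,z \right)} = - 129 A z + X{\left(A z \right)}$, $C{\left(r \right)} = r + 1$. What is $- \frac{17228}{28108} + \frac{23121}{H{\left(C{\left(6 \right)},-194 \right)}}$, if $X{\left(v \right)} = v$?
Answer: $- \frac{83741243}{174494464} \approx -0.47991$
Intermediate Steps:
$C{\left(r \right)} = 1 + r$
$H{\left(A,z \right)} = - 128 A z$ ($H{\left(A,z \right)} = - 129 A z + A z = - 128 A z$)
$- \frac{17228}{28108} + \frac{23121}{H{\left(C{\left(6 \right)},-194 \right)}} = - \frac{17228}{28108} + \frac{23121}{\left(-128\right) \left(1 + 6\right) \left(-194\right)} = \left(-17228\right) \frac{1}{28108} + \frac{23121}{\left(-128\right) 7 \left(-194\right)} = - \frac{4307}{7027} + \frac{23121}{173824} = - \frac{4307}{7027} + 23121 \cdot \frac{1}{173824} = - \frac{4307}{7027} + \frac{3303}{24832} = - \frac{83741243}{174494464}$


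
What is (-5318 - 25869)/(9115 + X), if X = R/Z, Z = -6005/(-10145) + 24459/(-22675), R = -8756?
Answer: -15873216203/13794759860 ≈ -1.1507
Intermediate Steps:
Z = -22394636/46007575 (Z = -6005*(-1/10145) + 24459*(-1/22675) = 1201/2029 - 24459/22675 = -22394636/46007575 ≈ -0.48676)
X = 9155507425/508969 (X = -8756/(-22394636/46007575) = -8756*(-46007575/22394636) = 9155507425/508969 ≈ 17988.)
(-5318 - 25869)/(9115 + X) = (-5318 - 25869)/(9115 + 9155507425/508969) = -31187/13794759860/508969 = -31187*508969/13794759860 = -15873216203/13794759860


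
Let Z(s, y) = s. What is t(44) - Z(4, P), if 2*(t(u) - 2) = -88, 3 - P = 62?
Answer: -46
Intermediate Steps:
P = -59 (P = 3 - 1*62 = 3 - 62 = -59)
t(u) = -42 (t(u) = 2 + (1/2)*(-88) = 2 - 44 = -42)
t(44) - Z(4, P) = -42 - 1*4 = -42 - 4 = -46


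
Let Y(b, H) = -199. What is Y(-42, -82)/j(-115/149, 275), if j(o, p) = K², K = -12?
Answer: -199/144 ≈ -1.3819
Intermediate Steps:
j(o, p) = 144 (j(o, p) = (-12)² = 144)
Y(-42, -82)/j(-115/149, 275) = -199/144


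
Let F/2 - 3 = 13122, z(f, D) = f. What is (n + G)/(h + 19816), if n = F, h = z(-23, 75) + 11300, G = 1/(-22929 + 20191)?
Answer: 71872499/85132634 ≈ 0.84424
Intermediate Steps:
F = 26250 (F = 6 + 2*13122 = 6 + 26244 = 26250)
G = -1/2738 (G = 1/(-2738) = -1/2738 ≈ -0.00036523)
h = 11277 (h = -23 + 11300 = 11277)
n = 26250
(n + G)/(h + 19816) = (26250 - 1/2738)/(11277 + 19816) = (71872499/2738)/31093 = (71872499/2738)*(1/31093) = 71872499/85132634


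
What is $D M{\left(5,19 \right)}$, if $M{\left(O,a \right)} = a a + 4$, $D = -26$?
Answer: $-9490$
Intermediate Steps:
$M{\left(O,a \right)} = 4 + a^{2}$ ($M{\left(O,a \right)} = a^{2} + 4 = 4 + a^{2}$)
$D M{\left(5,19 \right)} = - 26 \left(4 + 19^{2}\right) = - 26 \left(4 + 361\right) = \left(-26\right) 365 = -9490$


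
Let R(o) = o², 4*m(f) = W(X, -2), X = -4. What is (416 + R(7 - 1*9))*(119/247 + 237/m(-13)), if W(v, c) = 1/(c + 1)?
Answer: -98295540/247 ≈ -3.9796e+5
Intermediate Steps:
W(v, c) = 1/(1 + c)
m(f) = -¼ (m(f) = 1/(4*(1 - 2)) = (¼)/(-1) = (¼)*(-1) = -¼)
(416 + R(7 - 1*9))*(119/247 + 237/m(-13)) = (416 + (7 - 1*9)²)*(119/247 + 237/(-¼)) = (416 + (7 - 9)²)*(119*(1/247) + 237*(-4)) = (416 + (-2)²)*(119/247 - 948) = (416 + 4)*(-234037/247) = 420*(-234037/247) = -98295540/247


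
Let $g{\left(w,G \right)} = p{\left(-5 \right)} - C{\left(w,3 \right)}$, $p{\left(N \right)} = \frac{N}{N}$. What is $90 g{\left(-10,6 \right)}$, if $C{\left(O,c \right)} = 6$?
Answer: $-450$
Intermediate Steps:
$p{\left(N \right)} = 1$
$g{\left(w,G \right)} = -5$ ($g{\left(w,G \right)} = 1 - 6 = -5$)
$90 g{\left(-10,6 \right)} = 90 \left(-5\right) = -450$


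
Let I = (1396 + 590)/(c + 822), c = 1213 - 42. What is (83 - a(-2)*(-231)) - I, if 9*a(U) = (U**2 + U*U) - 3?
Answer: 1257604/5979 ≈ 210.34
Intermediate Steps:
c = 1171
a(U) = -1/3 + 2*U**2/9 (a(U) = ((U**2 + U*U) - 3)/9 = ((U**2 + U**2) - 3)/9 = (2*U**2 - 3)/9 = (-3 + 2*U**2)/9 = -1/3 + 2*U**2/9)
I = 1986/1993 (I = (1396 + 590)/(1171 + 822) = 1986/1993 ≈ 0.99649)
(83 - a(-2)*(-231)) - I = (83 - (-1/3 + (2/9)*(-2)**2)*(-231)) - 1*1986/1993 = (83 - (-1/3 + (2/9)*4)*(-231)) - 1986/1993 = (83 - (-1/3 + 8/9)*(-231)) - 1986/1993 = (83 - 5*(-231)/9) - 1986/1993 = (83 - 1*(-385/3)) - 1986/1993 = (83 + 385/3) - 1986/1993 = 634/3 - 1986/1993 = 1257604/5979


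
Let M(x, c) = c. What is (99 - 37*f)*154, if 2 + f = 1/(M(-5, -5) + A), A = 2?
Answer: 85624/3 ≈ 28541.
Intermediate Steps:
f = -7/3 (f = -2 + 1/(-5 + 2) = -2 + 1/(-3) = -2 - ⅓ = -7/3 ≈ -2.3333)
(99 - 37*f)*154 = (99 - 37*(-7/3))*154 = (99 + 259/3)*154 = (556/3)*154 = 85624/3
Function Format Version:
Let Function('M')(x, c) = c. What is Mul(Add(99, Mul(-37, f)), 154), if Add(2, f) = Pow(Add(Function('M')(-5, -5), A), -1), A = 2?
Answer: Rational(85624, 3) ≈ 28541.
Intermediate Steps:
f = Rational(-7, 3) (f = Add(-2, Pow(Add(-5, 2), -1)) = Add(-2, Pow(-3, -1)) = Add(-2, Rational(-1, 3)) = Rational(-7, 3) ≈ -2.3333)
Mul(Add(99, Mul(-37, f)), 154) = Mul(Add(99, Mul(-37, Rational(-7, 3))), 154) = Mul(Add(99, Rational(259, 3)), 154) = Mul(Rational(556, 3), 154) = Rational(85624, 3)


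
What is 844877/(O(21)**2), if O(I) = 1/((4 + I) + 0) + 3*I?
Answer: 528048125/2483776 ≈ 212.60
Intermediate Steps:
O(I) = 1/(4 + I) + 3*I
844877/(O(21)**2) = 844877/(((1 + 3*21**2 + 12*21)/(4 + 21))**2) = 844877/(((1 + 3*441 + 252)/25)**2) = 844877/(((1 + 1323 + 252)/25)**2) = 844877/(((1/25)*1576)**2) = 844877/((1576/25)**2) = 844877/(2483776/625) = 844877*(625/2483776) = 528048125/2483776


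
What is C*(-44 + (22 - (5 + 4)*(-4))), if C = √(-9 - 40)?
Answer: 98*I ≈ 98.0*I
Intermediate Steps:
C = 7*I (C = √(-49) = 7*I ≈ 7.0*I)
C*(-44 + (22 - (5 + 4)*(-4))) = (7*I)*(-44 + (22 - (5 + 4)*(-4))) = (7*I)*(-44 + (22 - 9*(-4))) = (7*I)*(-44 + (22 - 1*(-36))) = (7*I)*(-44 + (22 + 36)) = (7*I)*(-44 + 58) = (7*I)*14 = 98*I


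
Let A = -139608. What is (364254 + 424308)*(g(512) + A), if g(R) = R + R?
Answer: -109282076208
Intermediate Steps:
g(R) = 2*R
(364254 + 424308)*(g(512) + A) = (364254 + 424308)*(2*512 - 139608) = 788562*(1024 - 139608) = 788562*(-138584) = -109282076208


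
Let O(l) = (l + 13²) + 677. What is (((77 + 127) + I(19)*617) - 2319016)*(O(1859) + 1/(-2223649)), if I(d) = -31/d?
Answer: -265119180005995920/42249331 ≈ -6.2751e+9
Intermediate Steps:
O(l) = 846 + l (O(l) = (l + 169) + 677 = (169 + l) + 677 = 846 + l)
(((77 + 127) + I(19)*617) - 2319016)*(O(1859) + 1/(-2223649)) = (((77 + 127) - 31/19*617) - 2319016)*((846 + 1859) + 1/(-2223649)) = ((204 - 31*1/19*617) - 2319016)*(2705 - 1/2223649) = ((204 - 31/19*617) - 2319016)*(6014970544/2223649) = ((204 - 19127/19) - 2319016)*(6014970544/2223649) = (-15251/19 - 2319016)*(6014970544/2223649) = -44076555/19*6014970544/2223649 = -265119180005995920/42249331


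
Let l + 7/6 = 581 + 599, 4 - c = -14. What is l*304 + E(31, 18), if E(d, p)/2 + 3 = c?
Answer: 1075186/3 ≈ 3.5840e+5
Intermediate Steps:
c = 18 (c = 4 - 1*(-14) = 4 + 14 = 18)
E(d, p) = 30 (E(d, p) = -6 + 2*18 = -6 + 36 = 30)
l = 7073/6 (l = -7/6 + (581 + 599) = -7/6 + 1180 = 7073/6 ≈ 1178.8)
l*304 + E(31, 18) = (7073/6)*304 + 30 = 1075096/3 + 30 = 1075186/3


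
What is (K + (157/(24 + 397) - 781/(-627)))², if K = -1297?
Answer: 966293948802361/575856009 ≈ 1.6780e+6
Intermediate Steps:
(K + (157/(24 + 397) - 781/(-627)))² = (-1297 + (157/(24 + 397) - 781/(-627)))² = (-1297 + (157/421 - 781*(-1/627)))² = (-1297 + (157*(1/421) + 71/57))² = (-1297 + (157/421 + 71/57))² = (-1297 + 38840/23997)² = (-31085269/23997)² = 966293948802361/575856009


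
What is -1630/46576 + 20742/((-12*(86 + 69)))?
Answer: -40379633/3609640 ≈ -11.187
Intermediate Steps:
-1630/46576 + 20742/((-12*(86 + 69))) = -1630*1/46576 + 20742/((-12*155)) = -815/23288 + 20742/(-1860) = -815/23288 + 20742*(-1/1860) = -815/23288 - 3457/310 = -40379633/3609640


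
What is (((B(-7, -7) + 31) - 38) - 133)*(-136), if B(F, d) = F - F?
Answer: 19040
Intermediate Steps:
B(F, d) = 0
(((B(-7, -7) + 31) - 38) - 133)*(-136) = (((0 + 31) - 38) - 133)*(-136) = ((31 - 38) - 133)*(-136) = (-7 - 133)*(-136) = -140*(-136) = 19040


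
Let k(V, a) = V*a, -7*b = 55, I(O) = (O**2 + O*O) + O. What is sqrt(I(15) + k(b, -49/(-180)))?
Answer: sqrt(16663)/6 ≈ 21.514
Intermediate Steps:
I(O) = O + 2*O**2 (I(O) = (O**2 + O**2) + O = 2*O**2 + O = O + 2*O**2)
b = -55/7 (b = -1/7*55 = -55/7 ≈ -7.8571)
sqrt(I(15) + k(b, -49/(-180))) = sqrt(15*(1 + 2*15) - (-385)/(-180)) = sqrt(15*(1 + 30) - (-385)*(-1)/180) = sqrt(15*31 - 55/7*49/180) = sqrt(465 - 77/36) = sqrt(16663/36) = sqrt(16663)/6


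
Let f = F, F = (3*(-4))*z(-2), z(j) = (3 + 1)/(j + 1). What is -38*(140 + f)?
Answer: -7144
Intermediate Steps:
z(j) = 4/(1 + j)
F = 48 (F = (3*(-4))*(4/(1 - 2)) = -48/(-1) = -48*(-1) = -12*(-4) = 48)
f = 48
-38*(140 + f) = -38*(140 + 48) = -38*188 = -7144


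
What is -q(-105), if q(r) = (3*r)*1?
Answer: 315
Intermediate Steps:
q(r) = 3*r
-q(-105) = -3*(-105) = -1*(-315) = 315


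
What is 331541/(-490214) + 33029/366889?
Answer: -105447467743/179854124246 ≈ -0.58629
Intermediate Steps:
331541/(-490214) + 33029/366889 = 331541*(-1/490214) + 33029*(1/366889) = -331541/490214 + 33029/366889 = -105447467743/179854124246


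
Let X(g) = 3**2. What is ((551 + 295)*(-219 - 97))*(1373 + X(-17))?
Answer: -369458352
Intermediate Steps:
X(g) = 9
((551 + 295)*(-219 - 97))*(1373 + X(-17)) = ((551 + 295)*(-219 - 97))*(1373 + 9) = (846*(-316))*1382 = -267336*1382 = -369458352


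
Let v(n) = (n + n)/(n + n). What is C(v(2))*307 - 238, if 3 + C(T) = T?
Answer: -852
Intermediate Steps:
v(n) = 1 (v(n) = (2*n)/((2*n)) = (2*n)*(1/(2*n)) = 1)
C(T) = -3 + T
C(v(2))*307 - 238 = (-3 + 1)*307 - 238 = -2*307 - 238 = -614 - 238 = -852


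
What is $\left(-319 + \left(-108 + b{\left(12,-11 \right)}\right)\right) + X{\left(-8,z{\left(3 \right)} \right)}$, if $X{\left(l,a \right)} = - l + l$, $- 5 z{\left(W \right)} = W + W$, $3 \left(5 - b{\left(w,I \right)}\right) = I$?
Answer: $- \frac{1255}{3} \approx -418.33$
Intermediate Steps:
$b{\left(w,I \right)} = 5 - \frac{I}{3}$
$z{\left(W \right)} = - \frac{2 W}{5}$ ($z{\left(W \right)} = - \frac{W + W}{5} = - \frac{2 W}{5}$)
$X{\left(l,a \right)} = 0$
$\left(-319 + \left(-108 + b{\left(12,-11 \right)}\right)\right) + X{\left(-8,z{\left(3 \right)} \right)} = \left(-319 + \left(-108 + \left(5 - - \frac{11}{3}\right)\right)\right) + 0 = \left(-319 + \left(-108 + \left(5 + \frac{11}{3}\right)\right)\right) + 0 = \left(-319 + \left(-108 + \frac{26}{3}\right)\right) + 0 = \left(-319 - \frac{298}{3}\right) + 0 = - \frac{1255}{3} + 0 = - \frac{1255}{3}$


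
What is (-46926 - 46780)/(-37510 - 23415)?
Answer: 93706/60925 ≈ 1.5381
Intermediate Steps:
(-46926 - 46780)/(-37510 - 23415) = -93706/(-60925) = -93706*(-1/60925) = 93706/60925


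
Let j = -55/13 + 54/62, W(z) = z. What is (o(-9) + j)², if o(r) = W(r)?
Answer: 24810361/162409 ≈ 152.76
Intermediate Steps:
o(r) = r
j = -1354/403 (j = -55*1/13 + 54*(1/62) = -55/13 + 27/31 = -1354/403 ≈ -3.3598)
(o(-9) + j)² = (-9 - 1354/403)² = (-4981/403)² = 24810361/162409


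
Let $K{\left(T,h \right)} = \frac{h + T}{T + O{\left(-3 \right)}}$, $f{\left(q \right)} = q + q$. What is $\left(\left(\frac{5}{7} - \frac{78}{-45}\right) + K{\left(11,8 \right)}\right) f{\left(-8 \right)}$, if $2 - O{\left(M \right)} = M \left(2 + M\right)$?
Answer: $- \frac{7304}{105} \approx -69.562$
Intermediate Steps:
$f{\left(q \right)} = 2 q$
$O{\left(M \right)} = 2 - M \left(2 + M\right)$
$K{\left(T,h \right)} = \frac{T + h}{-1 + T}$ ($K{\left(T,h \right)} = \frac{h + T}{T - 1} = \frac{T + h}{T + \left(2 - 9 + 6\right)} = \frac{T + h}{T - 1} = \frac{T + h}{-1 + T}$)
$\left(\left(\frac{5}{7} - \frac{78}{-45}\right) + K{\left(11,8 \right)}\right) f{\left(-8 \right)} = \left(\left(\frac{5}{7} - \frac{78}{-45}\right) + \frac{11 + 8}{-1 + 11}\right) 2 \left(-8\right) = \left(\left(5 \cdot \frac{1}{7} - - \frac{26}{15}\right) + \frac{1}{10} \cdot 19\right) \left(-16\right) = \left(\left(\frac{5}{7} + \frac{26}{15}\right) + \frac{1}{10} \cdot 19\right) \left(-16\right) = \left(\frac{257}{105} + \frac{19}{10}\right) \left(-16\right) = \frac{913}{210} \left(-16\right) = - \frac{7304}{105}$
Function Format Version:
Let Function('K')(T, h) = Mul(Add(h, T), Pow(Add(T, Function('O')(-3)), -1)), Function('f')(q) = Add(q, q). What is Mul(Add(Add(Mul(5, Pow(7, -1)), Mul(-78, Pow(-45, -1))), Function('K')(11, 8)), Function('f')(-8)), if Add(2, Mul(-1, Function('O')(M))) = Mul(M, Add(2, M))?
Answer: Rational(-7304, 105) ≈ -69.562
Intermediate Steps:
Function('f')(q) = Mul(2, q)
Function('O')(M) = Add(2, Mul(-1, M, Add(2, M))) (Function('O')(M) = Add(2, Mul(-1, Mul(M, Add(2, M)))) = Add(2, Mul(-1, M, Add(2, M))))
Function('K')(T, h) = Mul(Pow(Add(-1, T), -1), Add(T, h)) (Function('K')(T, h) = Mul(Add(h, T), Pow(Add(T, Add(2, Mul(-1, Pow(-3, 2)), Mul(-2, -3))), -1)) = Mul(Add(T, h), Pow(Add(T, Add(2, Mul(-1, 9), 6)), -1)) = Mul(Add(T, h), Pow(Add(T, Add(2, -9, 6)), -1)) = Mul(Add(T, h), Pow(Add(T, -1), -1)) = Mul(Add(T, h), Pow(Add(-1, T), -1)) = Mul(Pow(Add(-1, T), -1), Add(T, h)))
Mul(Add(Add(Mul(5, Pow(7, -1)), Mul(-78, Pow(-45, -1))), Function('K')(11, 8)), Function('f')(-8)) = Mul(Add(Add(Mul(5, Pow(7, -1)), Mul(-78, Pow(-45, -1))), Mul(Pow(Add(-1, 11), -1), Add(11, 8))), Mul(2, -8)) = Mul(Add(Add(Mul(5, Rational(1, 7)), Mul(-78, Rational(-1, 45))), Mul(Pow(10, -1), 19)), -16) = Mul(Add(Add(Rational(5, 7), Rational(26, 15)), Mul(Rational(1, 10), 19)), -16) = Mul(Add(Rational(257, 105), Rational(19, 10)), -16) = Mul(Rational(913, 210), -16) = Rational(-7304, 105)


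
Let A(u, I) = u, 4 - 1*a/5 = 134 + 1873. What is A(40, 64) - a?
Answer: 10055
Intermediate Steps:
a = -10015 (a = 20 - 5*(134 + 1873) = 20 - 5*2007 = 20 - 10035 = -10015)
A(40, 64) - a = 40 - 1*(-10015) = 40 + 10015 = 10055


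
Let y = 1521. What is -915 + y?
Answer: 606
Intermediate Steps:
-915 + y = -915 + 1521 = 606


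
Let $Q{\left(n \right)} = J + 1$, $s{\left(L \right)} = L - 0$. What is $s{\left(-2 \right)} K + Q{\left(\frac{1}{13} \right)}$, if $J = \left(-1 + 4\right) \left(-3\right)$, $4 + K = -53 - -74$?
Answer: $-42$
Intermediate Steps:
$s{\left(L \right)} = L$ ($s{\left(L \right)} = L + 0 = L$)
$K = 17$ ($K = -4 - -21 = -4 + \left(-53 + 74\right) = -4 + 21 = 17$)
$J = -9$ ($J = 3 \left(-3\right) = -9$)
$Q{\left(n \right)} = -8$ ($Q{\left(n \right)} = -9 + 1 = -8$)
$s{\left(-2 \right)} K + Q{\left(\frac{1}{13} \right)} = \left(-2\right) 17 - 8 = -34 - 8 = -42$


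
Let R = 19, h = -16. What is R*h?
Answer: -304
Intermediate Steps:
R*h = 19*(-16) = -304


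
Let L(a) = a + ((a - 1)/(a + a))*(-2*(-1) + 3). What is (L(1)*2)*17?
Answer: 34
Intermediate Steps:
L(a) = a + 5*(-1 + a)/(2*a) (L(a) = a + ((-1 + a)/((2*a)))*(2 + 3) = a + ((-1 + a)*(1/(2*a)))*5 = a + ((-1 + a)/(2*a))*5 = a + 5*(-1 + a)/(2*a))
(L(1)*2)*17 = ((5/2 + 1 - 5/2/1)*2)*17 = ((5/2 + 1 - 5/2*1)*2)*17 = ((5/2 + 1 - 5/2)*2)*17 = (1*2)*17 = 2*17 = 34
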